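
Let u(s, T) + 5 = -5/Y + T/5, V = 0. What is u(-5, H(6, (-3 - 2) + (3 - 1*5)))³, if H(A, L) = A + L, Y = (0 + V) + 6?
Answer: -5929741/27000 ≈ -219.62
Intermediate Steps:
Y = 6 (Y = (0 + 0) + 6 = 0 + 6 = 6)
u(s, T) = -35/6 + T/5 (u(s, T) = -5 + (-5/6 + T/5) = -5 + (-5*⅙ + T*(⅕)) = -5 + (-⅚ + T/5) = -35/6 + T/5)
u(-5, H(6, (-3 - 2) + (3 - 1*5)))³ = (-35/6 + (6 + ((-3 - 2) + (3 - 1*5)))/5)³ = (-35/6 + (6 + (-5 + (3 - 5)))/5)³ = (-35/6 + (6 + (-5 - 2))/5)³ = (-35/6 + (6 - 7)/5)³ = (-35/6 + (⅕)*(-1))³ = (-35/6 - ⅕)³ = (-181/30)³ = -5929741/27000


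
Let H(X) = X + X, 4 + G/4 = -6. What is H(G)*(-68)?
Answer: 5440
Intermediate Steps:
G = -40 (G = -16 + 4*(-6) = -16 - 24 = -40)
H(X) = 2*X
H(G)*(-68) = (2*(-40))*(-68) = -80*(-68) = 5440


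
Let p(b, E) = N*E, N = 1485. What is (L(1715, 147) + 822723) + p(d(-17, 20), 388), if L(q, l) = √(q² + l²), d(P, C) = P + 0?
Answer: 1398903 + 49*√1234 ≈ 1.4006e+6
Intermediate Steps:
d(P, C) = P
p(b, E) = 1485*E
L(q, l) = √(l² + q²)
(L(1715, 147) + 822723) + p(d(-17, 20), 388) = (√(147² + 1715²) + 822723) + 1485*388 = (√(21609 + 2941225) + 822723) + 576180 = (√2962834 + 822723) + 576180 = (49*√1234 + 822723) + 576180 = (822723 + 49*√1234) + 576180 = 1398903 + 49*√1234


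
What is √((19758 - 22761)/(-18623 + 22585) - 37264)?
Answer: I*√11937988798/566 ≈ 193.04*I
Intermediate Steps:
√((19758 - 22761)/(-18623 + 22585) - 37264) = √(-3003/3962 - 37264) = √(-3003*1/3962 - 37264) = √(-429/566 - 37264) = √(-21091853/566) = I*√11937988798/566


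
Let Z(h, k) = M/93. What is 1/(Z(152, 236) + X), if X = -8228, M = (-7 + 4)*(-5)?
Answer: -31/255063 ≈ -0.00012154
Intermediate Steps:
M = 15 (M = -3*(-5) = 15)
Z(h, k) = 5/31 (Z(h, k) = 15/93 = 15*(1/93) = 5/31)
1/(Z(152, 236) + X) = 1/(5/31 - 8228) = 1/(-255063/31) = -31/255063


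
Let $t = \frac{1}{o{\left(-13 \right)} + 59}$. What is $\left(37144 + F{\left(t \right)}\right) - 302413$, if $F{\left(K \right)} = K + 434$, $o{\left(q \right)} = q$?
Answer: $- \frac{12182409}{46} \approx -2.6484 \cdot 10^{5}$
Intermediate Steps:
$t = \frac{1}{46}$ ($t = \frac{1}{-13 + 59} = \frac{1}{46} \approx 0.021739$)
$F{\left(K \right)} = 434 + K$
$\left(37144 + F{\left(t \right)}\right) - 302413 = \left(37144 + \left(434 + \frac{1}{46}\right)\right) - 302413 = \left(37144 + \frac{19965}{46}\right) - 302413 = \frac{1728589}{46} - 302413 = - \frac{12182409}{46}$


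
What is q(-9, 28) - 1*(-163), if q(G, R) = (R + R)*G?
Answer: -341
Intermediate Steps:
q(G, R) = 2*G*R (q(G, R) = (2*R)*G = 2*G*R)
q(-9, 28) - 1*(-163) = 2*(-9)*28 - 1*(-163) = -504 + 163 = -341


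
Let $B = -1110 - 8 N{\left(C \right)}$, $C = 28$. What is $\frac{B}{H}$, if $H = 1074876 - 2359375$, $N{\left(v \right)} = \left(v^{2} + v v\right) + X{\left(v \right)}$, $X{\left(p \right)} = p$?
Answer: $\frac{13878}{1284499} \approx 0.010804$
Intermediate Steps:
$N{\left(v \right)} = v + 2 v^{2}$ ($N{\left(v \right)} = \left(v^{2} + v v\right) + v = \left(v^{2} + v^{2}\right) + v = 2 v^{2} + v = v + 2 v^{2}$)
$H = -1284499$ ($H = 1074876 - 2359375 = -1284499$)
$B = -13878$ ($B = -1110 - 8 \cdot 28 \left(1 + 2 \cdot 28\right) = -1110 - 8 \cdot 28 \left(1 + 56\right) = -1110 - 8 \cdot 28 \cdot 57 = -1110 - 12768 = -13878$)
$\frac{B}{H} = - \frac{13878}{-1284499} = \left(-13878\right) \left(- \frac{1}{1284499}\right) = \frac{13878}{1284499}$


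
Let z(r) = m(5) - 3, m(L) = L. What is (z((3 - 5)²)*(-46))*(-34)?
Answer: 3128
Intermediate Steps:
z(r) = 2 (z(r) = 5 - 3 = 2)
(z((3 - 5)²)*(-46))*(-34) = (2*(-46))*(-34) = -92*(-34) = 3128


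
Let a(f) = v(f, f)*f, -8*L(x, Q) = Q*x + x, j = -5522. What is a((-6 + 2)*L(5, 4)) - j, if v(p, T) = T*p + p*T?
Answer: 37713/4 ≈ 9428.3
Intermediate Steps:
v(p, T) = 2*T*p (v(p, T) = T*p + T*p = 2*T*p)
L(x, Q) = -x/8 - Q*x/8 (L(x, Q) = -(Q*x + x)/8 = -(x + Q*x)/8 = -x/8 - Q*x/8)
a(f) = 2*f**3 (a(f) = (2*f*f)*f = (2*f**2)*f = 2*f**3)
a((-6 + 2)*L(5, 4)) - j = 2*((-6 + 2)*(-1/8*5*(1 + 4)))**3 - 1*(-5522) = 2*(-(-1)*5*5/2)**3 + 5522 = 2*(-4*(-25/8))**3 + 5522 = 2*(25/2)**3 + 5522 = 2*(15625/8) + 5522 = 15625/4 + 5522 = 37713/4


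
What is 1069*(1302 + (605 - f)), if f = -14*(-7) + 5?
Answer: 1928476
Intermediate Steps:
f = 103 (f = 98 + 5 = 103)
1069*(1302 + (605 - f)) = 1069*(1302 + (605 - 1*103)) = 1069*(1302 + (605 - 103)) = 1069*(1302 + 502) = 1069*1804 = 1928476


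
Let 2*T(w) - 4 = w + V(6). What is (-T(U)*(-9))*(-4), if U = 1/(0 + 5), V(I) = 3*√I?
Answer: -378/5 - 54*√6 ≈ -207.87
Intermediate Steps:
U = ⅕ (U = 1/5 = ⅕ ≈ 0.20000)
T(w) = 2 + w/2 + 3*√6/2 (T(w) = 2 + (w + 3*√6)/2 = 2 + (w/2 + 3*√6/2) = 2 + w/2 + 3*√6/2)
(-T(U)*(-9))*(-4) = (-(2 + (½)*(⅕) + 3*√6/2)*(-9))*(-4) = (-(2 + ⅒ + 3*√6/2)*(-9))*(-4) = (-(21/10 + 3*√6/2)*(-9))*(-4) = ((-21/10 - 3*√6/2)*(-9))*(-4) = (189/10 + 27*√6/2)*(-4) = -378/5 - 54*√6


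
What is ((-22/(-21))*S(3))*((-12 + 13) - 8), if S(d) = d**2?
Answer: -66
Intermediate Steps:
((-22/(-21))*S(3))*((-12 + 13) - 8) = (-22/(-21)*3**2)*((-12 + 13) - 8) = (-22*(-1/21)*9)*(1 - 8) = ((22/21)*9)*(-7) = (66/7)*(-7) = -66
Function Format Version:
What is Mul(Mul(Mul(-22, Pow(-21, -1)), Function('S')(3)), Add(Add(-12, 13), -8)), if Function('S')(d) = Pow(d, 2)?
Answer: -66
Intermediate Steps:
Mul(Mul(Mul(-22, Pow(-21, -1)), Function('S')(3)), Add(Add(-12, 13), -8)) = Mul(Mul(Mul(-22, Pow(-21, -1)), Pow(3, 2)), Add(Add(-12, 13), -8)) = Mul(Mul(Mul(-22, Rational(-1, 21)), 9), Add(1, -8)) = Mul(Mul(Rational(22, 21), 9), -7) = Mul(Rational(66, 7), -7) = -66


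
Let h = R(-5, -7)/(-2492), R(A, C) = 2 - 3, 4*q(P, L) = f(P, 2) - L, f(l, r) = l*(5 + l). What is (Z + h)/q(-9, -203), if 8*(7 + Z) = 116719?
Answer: 72681051/297794 ≈ 244.06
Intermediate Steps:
Z = 116663/8 (Z = -7 + (⅛)*116719 = -7 + 116719/8 = 116663/8 ≈ 14583.)
q(P, L) = -L/4 + P*(5 + P)/4 (q(P, L) = (P*(5 + P) - L)/4 = (-L + P*(5 + P))/4 = -L/4 + P*(5 + P)/4)
R(A, C) = -1
h = 1/2492 (h = -1/(-2492) = -1*(-1/2492) = 1/2492 ≈ 0.00040128)
(Z + h)/q(-9, -203) = (116663/8 + 1/2492)/(-¼*(-203) + (¼)*(-9)*(5 - 9)) = 72681051/(4984*(203/4 + (¼)*(-9)*(-4))) = 72681051/(4984*(203/4 + 9)) = 72681051/(4984*(239/4)) = (72681051/4984)*(4/239) = 72681051/297794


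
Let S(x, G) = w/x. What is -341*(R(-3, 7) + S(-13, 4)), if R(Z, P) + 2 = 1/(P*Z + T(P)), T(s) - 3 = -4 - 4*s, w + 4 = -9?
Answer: 17391/50 ≈ 347.82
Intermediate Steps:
w = -13 (w = -4 - 9 = -13)
T(s) = -1 - 4*s (T(s) = 3 + (-4 - 4*s) = -1 - 4*s)
R(Z, P) = -2 + 1/(-1 - 4*P + P*Z) (R(Z, P) = -2 + 1/(P*Z + (-1 - 4*P)) = -2 + 1/(-1 - 4*P + P*Z))
S(x, G) = -13/x
-341*(R(-3, 7) + S(-13, 4)) = -341*((-3 - 8*7 + 2*7*(-3))/(1 + 4*7 - 1*7*(-3)) - 13/(-13)) = -341*((-3 - 56 - 42)/(1 + 28 + 21) - 13*(-1/13)) = -341*(-101/50 + 1) = -341*(-51/50) = 17391/50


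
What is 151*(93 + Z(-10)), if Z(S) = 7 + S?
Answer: 13590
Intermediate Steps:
151*(93 + Z(-10)) = 151*(93 + (7 - 10)) = 151*(93 - 3) = 151*90 = 13590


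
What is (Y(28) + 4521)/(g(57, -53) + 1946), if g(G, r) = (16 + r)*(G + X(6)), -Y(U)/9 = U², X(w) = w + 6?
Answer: 2535/607 ≈ 4.1763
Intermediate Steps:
X(w) = 6 + w
Y(U) = -9*U²
g(G, r) = (12 + G)*(16 + r) (g(G, r) = (16 + r)*(G + (6 + 6)) = (16 + r)*(G + 12) = (16 + r)*(12 + G) = (12 + G)*(16 + r))
(Y(28) + 4521)/(g(57, -53) + 1946) = (-9*28² + 4521)/((192 + 12*(-53) + 16*57 + 57*(-53)) + 1946) = (-9*784 + 4521)/((192 - 636 + 912 - 3021) + 1946) = (-7056 + 4521)/(-2553 + 1946) = -2535/(-607) = -2535*(-1/607) = 2535/607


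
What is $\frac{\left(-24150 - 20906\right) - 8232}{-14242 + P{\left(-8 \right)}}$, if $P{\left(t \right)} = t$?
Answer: $\frac{26644}{7125} \approx 3.7395$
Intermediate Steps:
$\frac{\left(-24150 - 20906\right) - 8232}{-14242 + P{\left(-8 \right)}} = \frac{\left(-24150 - 20906\right) - 8232}{-14242 - 8} = \frac{\left(-24150 - 20906\right) - 8232}{-14250} = \left(-45056 - 8232\right) \left(- \frac{1}{14250}\right) = \left(-53288\right) \left(- \frac{1}{14250}\right) = \frac{26644}{7125}$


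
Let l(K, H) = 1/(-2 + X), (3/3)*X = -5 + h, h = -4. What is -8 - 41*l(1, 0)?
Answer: -47/11 ≈ -4.2727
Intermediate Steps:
X = -9 (X = -5 - 4 = -9)
l(K, H) = -1/11 (l(K, H) = 1/(-2 - 9) = 1/(-11) = -1/11)
-8 - 41*l(1, 0) = -8 - 41*(-1/11) = -8 + 41/11 = -47/11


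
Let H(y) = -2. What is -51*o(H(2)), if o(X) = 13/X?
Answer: 663/2 ≈ 331.50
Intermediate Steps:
-51*o(H(2)) = -663/(-2) = -663*(-1)/2 = -51*(-13/2) = 663/2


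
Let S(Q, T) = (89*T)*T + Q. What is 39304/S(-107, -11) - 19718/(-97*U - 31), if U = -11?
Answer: -42378593/2761458 ≈ -15.346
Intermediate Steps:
S(Q, T) = Q + 89*T² (S(Q, T) = 89*T² + Q = Q + 89*T²)
39304/S(-107, -11) - 19718/(-97*U - 31) = 39304/(-107 + 89*(-11)²) - 19718/(-97*(-11) - 31) = 39304/(-107 + 89*121) - 19718/(1067 - 31) = 39304/(-107 + 10769) - 19718/1036 = 39304/10662 - 19718*1/1036 = 39304*(1/10662) - 9859/518 = 19652/5331 - 9859/518 = -42378593/2761458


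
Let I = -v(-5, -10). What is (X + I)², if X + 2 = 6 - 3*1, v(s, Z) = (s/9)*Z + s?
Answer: 16/81 ≈ 0.19753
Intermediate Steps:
v(s, Z) = s + Z*s/9 (v(s, Z) = (s/9)*Z + s = Z*s/9 + s = s + Z*s/9)
X = 1 (X = -2 + (6 - 3*1) = -2 + (6 - 3) = -2 + 3 = 1)
I = -5/9 (I = -(-5)*(9 - 10)/9 = -(-5)*(-1)/9 = -1*5/9 = -5/9 ≈ -0.55556)
(X + I)² = (1 - 5/9)² = (4/9)² = 16/81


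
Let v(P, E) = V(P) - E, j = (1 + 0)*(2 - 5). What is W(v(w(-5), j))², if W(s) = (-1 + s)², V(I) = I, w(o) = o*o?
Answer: 531441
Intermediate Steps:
w(o) = o²
j = -3 (j = 1*(-3) = -3)
v(P, E) = P - E
W(v(w(-5), j))² = ((-1 + ((-5)² - 1*(-3)))²)² = ((-1 + (25 + 3))²)² = ((-1 + 28)²)² = (27²)² = 729² = 531441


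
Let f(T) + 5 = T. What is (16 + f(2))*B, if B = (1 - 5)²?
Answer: 208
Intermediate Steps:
B = 16 (B = (-4)² = 16)
f(T) = -5 + T
(16 + f(2))*B = (16 + (-5 + 2))*16 = (16 - 3)*16 = 13*16 = 208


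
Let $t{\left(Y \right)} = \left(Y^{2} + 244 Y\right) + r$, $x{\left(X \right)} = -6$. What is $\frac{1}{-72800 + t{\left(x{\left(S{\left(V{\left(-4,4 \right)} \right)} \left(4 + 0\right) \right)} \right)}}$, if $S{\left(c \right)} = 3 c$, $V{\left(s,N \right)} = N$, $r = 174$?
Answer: $- \frac{1}{74054} \approx -1.3504 \cdot 10^{-5}$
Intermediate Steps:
$t{\left(Y \right)} = 174 + Y^{2} + 244 Y$ ($t{\left(Y \right)} = \left(Y^{2} + 244 Y\right) + 174 = 174 + Y^{2} + 244 Y$)
$\frac{1}{-72800 + t{\left(x{\left(S{\left(V{\left(-4,4 \right)} \right)} \left(4 + 0\right) \right)} \right)}} = \frac{1}{-72800 + \left(174 + \left(-6\right)^{2} + 244 \left(-6\right)\right)} = \frac{1}{-72800 + \left(174 + 36 - 1464\right)} = \frac{1}{-72800 - 1254} = \frac{1}{-74054} = - \frac{1}{74054}$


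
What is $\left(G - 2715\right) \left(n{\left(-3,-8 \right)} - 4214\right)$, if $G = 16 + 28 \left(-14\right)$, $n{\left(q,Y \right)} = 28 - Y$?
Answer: $12914198$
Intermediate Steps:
$G = -376$ ($G = 16 - 392 = -376$)
$\left(G - 2715\right) \left(n{\left(-3,-8 \right)} - 4214\right) = \left(-376 - 2715\right) \left(\left(28 - -8\right) - 4214\right) = - 3091 \left(\left(28 + 8\right) - 4214\right) = - 3091 \left(36 - 4214\right) = \left(-3091\right) \left(-4178\right) = 12914198$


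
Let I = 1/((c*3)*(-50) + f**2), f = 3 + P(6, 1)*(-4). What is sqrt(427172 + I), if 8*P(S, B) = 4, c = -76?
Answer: 3*sqrt(6169445897797)/11401 ≈ 653.58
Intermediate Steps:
P(S, B) = 1/2 (P(S, B) = (1/8)*4 = 1/2)
f = 1 (f = 3 + (1/2)*(-4) = 3 - 2 = 1)
I = 1/11401 (I = 1/(-76*3*(-50) + 1**2) = 1/(-228*(-50) + 1) = 1/(11400 + 1) = 1/11401 ≈ 8.7712e-5)
sqrt(427172 + I) = sqrt(427172 + 1/11401) = sqrt(4870187973/11401) = 3*sqrt(6169445897797)/11401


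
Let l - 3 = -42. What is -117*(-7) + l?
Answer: 780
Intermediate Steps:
l = -39 (l = 3 - 42 = -39)
-117*(-7) + l = -117*(-7) - 39 = 819 - 39 = 780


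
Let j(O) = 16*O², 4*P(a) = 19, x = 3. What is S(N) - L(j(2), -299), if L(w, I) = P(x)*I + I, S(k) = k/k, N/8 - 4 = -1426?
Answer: 6881/4 ≈ 1720.3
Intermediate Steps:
N = -11376 (N = 32 + 8*(-1426) = 32 - 11408 = -11376)
P(a) = 19/4 (P(a) = (¼)*19 = 19/4)
S(k) = 1
L(w, I) = 23*I/4 (L(w, I) = 19*I/4 + I = 23*I/4)
S(N) - L(j(2), -299) = 1 - 23*(-299)/4 = 1 - 1*(-6877/4) = 1 + 6877/4 = 6881/4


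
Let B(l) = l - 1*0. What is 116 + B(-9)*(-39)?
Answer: 467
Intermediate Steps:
B(l) = l (B(l) = l + 0 = l)
116 + B(-9)*(-39) = 116 - 9*(-39) = 116 + 351 = 467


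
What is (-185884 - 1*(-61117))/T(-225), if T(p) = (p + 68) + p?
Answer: 124767/382 ≈ 326.62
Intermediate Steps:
T(p) = 68 + 2*p (T(p) = (68 + p) + p = 68 + 2*p)
(-185884 - 1*(-61117))/T(-225) = (-185884 - 1*(-61117))/(68 + 2*(-225)) = (-185884 + 61117)/(68 - 450) = -124767/(-382) = -124767*(-1/382) = 124767/382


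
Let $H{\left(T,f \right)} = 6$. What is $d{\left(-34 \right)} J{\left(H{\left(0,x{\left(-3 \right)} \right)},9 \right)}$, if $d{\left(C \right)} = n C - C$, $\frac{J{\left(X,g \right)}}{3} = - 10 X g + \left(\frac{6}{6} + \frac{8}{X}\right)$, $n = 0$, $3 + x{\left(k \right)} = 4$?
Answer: $-54842$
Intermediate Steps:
$x{\left(k \right)} = 1$ ($x{\left(k \right)} = -3 + 4 = 1$)
$J{\left(X,g \right)} = 3 + \frac{24}{X} - 30 X g$ ($J{\left(X,g \right)} = 3 \left(- 10 X g + \left(\frac{6}{6} + \frac{8}{X}\right)\right) = 3 \left(- 10 X g + \left(6 \cdot \frac{1}{6} + \frac{8}{X}\right)\right) = 3 \left(- 10 X g + \left(1 + \frac{8}{X}\right)\right) = 3 \left(1 + \frac{8}{X} - 10 X g\right) = 3 + \frac{24}{X} - 30 X g$)
$d{\left(C \right)} = - C$ ($d{\left(C \right)} = 0 C - C = 0 - C = - C$)
$d{\left(-34 \right)} J{\left(H{\left(0,x{\left(-3 \right)} \right)},9 \right)} = \left(-1\right) \left(-34\right) \left(3 + \frac{24}{6} - 180 \cdot 9\right) = 34 \left(3 + 24 \cdot \frac{1}{6} - 1620\right) = 34 \left(3 + 4 - 1620\right) = 34 \left(-1613\right) = -54842$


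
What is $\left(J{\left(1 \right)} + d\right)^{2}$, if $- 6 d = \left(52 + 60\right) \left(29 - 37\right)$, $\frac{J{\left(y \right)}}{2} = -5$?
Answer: $\frac{174724}{9} \approx 19414.0$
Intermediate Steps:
$J{\left(y \right)} = -10$ ($J{\left(y \right)} = 2 \left(-5\right) = -10$)
$d = \frac{448}{3}$ ($d = - \frac{\left(52 + 60\right) \left(29 - 37\right)}{6} = - \frac{112 \left(-8\right)}{6} = \left(- \frac{1}{6}\right) \left(-896\right) = \frac{448}{3} \approx 149.33$)
$\left(J{\left(1 \right)} + d\right)^{2} = \left(-10 + \frac{448}{3}\right)^{2} = \left(\frac{418}{3}\right)^{2} = \frac{174724}{9}$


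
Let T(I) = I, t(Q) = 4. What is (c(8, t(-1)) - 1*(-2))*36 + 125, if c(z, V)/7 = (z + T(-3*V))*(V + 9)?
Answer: -12907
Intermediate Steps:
c(z, V) = 7*(9 + V)*(z - 3*V) (c(z, V) = 7*((z - 3*V)*(V + 9)) = 7*((z - 3*V)*(9 + V)) = 7*((9 + V)*(z - 3*V)) = 7*(9 + V)*(z - 3*V))
(c(8, t(-1)) - 1*(-2))*36 + 125 = ((-189*4 - 21*4² + 63*8 + 7*4*8) - 1*(-2))*36 + 125 = ((-756 - 21*16 + 504 + 224) + 2)*36 + 125 = ((-756 - 336 + 504 + 224) + 2)*36 + 125 = (-364 + 2)*36 + 125 = -362*36 + 125 = -13032 + 125 = -12907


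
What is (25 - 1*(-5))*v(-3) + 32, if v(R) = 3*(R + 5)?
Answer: 212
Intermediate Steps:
v(R) = 15 + 3*R (v(R) = 3*(5 + R) = 15 + 3*R)
(25 - 1*(-5))*v(-3) + 32 = (25 - 1*(-5))*(15 + 3*(-3)) + 32 = (25 + 5)*(15 - 9) + 32 = 30*6 + 32 = 180 + 32 = 212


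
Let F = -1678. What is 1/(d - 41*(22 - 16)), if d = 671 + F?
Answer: -1/1253 ≈ -0.00079808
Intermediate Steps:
d = -1007 (d = 671 - 1678 = -1007)
1/(d - 41*(22 - 16)) = 1/(-1007 - 41*(22 - 16)) = 1/(-1007 - 41*6) = 1/(-1007 - 246) = 1/(-1253) = -1/1253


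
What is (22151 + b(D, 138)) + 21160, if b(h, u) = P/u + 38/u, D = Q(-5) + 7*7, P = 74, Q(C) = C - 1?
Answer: 2988515/69 ≈ 43312.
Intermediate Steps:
Q(C) = -1 + C
D = 43 (D = (-1 - 5) + 7*7 = -6 + 49 = 43)
b(h, u) = 112/u (b(h, u) = 74/u + 38/u = 112/u)
(22151 + b(D, 138)) + 21160 = (22151 + 112/138) + 21160 = (22151 + 112*(1/138)) + 21160 = (22151 + 56/69) + 21160 = 1528475/69 + 21160 = 2988515/69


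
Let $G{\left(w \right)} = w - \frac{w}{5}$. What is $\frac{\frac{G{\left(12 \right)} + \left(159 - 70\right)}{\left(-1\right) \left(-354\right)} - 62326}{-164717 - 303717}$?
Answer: $\frac{110316527}{829128180} \approx 0.13305$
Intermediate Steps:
$G{\left(w \right)} = \frac{4 w}{5}$ ($G{\left(w \right)} = w - w \frac{1}{5} = w - \frac{w}{5} = \frac{4 w}{5}$)
$\frac{\frac{G{\left(12 \right)} + \left(159 - 70\right)}{\left(-1\right) \left(-354\right)} - 62326}{-164717 - 303717} = \frac{\frac{\frac{4}{5} \cdot 12 + \left(159 - 70\right)}{\left(-1\right) \left(-354\right)} - 62326}{-164717 - 303717} = \frac{\frac{\frac{48}{5} + \left(159 - 70\right)}{354} - 62326}{-468434} = \left(\frac{\frac{48}{5} + 89}{354} - 62326\right) \left(- \frac{1}{468434}\right) = \left(\frac{1}{354} \cdot \frac{493}{5} - 62326\right) \left(- \frac{1}{468434}\right) = \left(\frac{493}{1770} - 62326\right) \left(- \frac{1}{468434}\right) = \left(- \frac{110316527}{1770}\right) \left(- \frac{1}{468434}\right) = \frac{110316527}{829128180}$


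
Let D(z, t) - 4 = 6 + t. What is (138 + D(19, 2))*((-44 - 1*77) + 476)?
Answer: 53250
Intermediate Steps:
D(z, t) = 10 + t (D(z, t) = 4 + (6 + t) = 10 + t)
(138 + D(19, 2))*((-44 - 1*77) + 476) = (138 + (10 + 2))*((-44 - 1*77) + 476) = (138 + 12)*((-44 - 77) + 476) = 150*(-121 + 476) = 150*355 = 53250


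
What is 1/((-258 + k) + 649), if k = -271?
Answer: 1/120 ≈ 0.0083333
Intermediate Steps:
1/((-258 + k) + 649) = 1/((-258 - 271) + 649) = 1/(-529 + 649) = 1/120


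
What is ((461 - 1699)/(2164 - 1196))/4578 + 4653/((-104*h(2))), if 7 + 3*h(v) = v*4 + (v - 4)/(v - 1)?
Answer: 483275278/3600597 ≈ 134.22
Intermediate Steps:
h(v) = -7/3 + 4*v/3 + (-4 + v)/(3*(-1 + v)) (h(v) = -7/3 + (v*4 + (v - 4)/(v - 1))/3 = -7/3 + (4*v + (-4 + v)/(-1 + v))/3 = -7/3 + (4*v/3 + (-4 + v)/(3*(-1 + v))) = -7/3 + 4*v/3 + (-4 + v)/(3*(-1 + v)))
((461 - 1699)/(2164 - 1196))/4578 + 4653/((-104*h(2))) = ((461 - 1699)/(2164 - 1196))/4578 + 4653/((-104*(3 - 10*2 + 4*2**2)/(3*(-1 + 2)))) = -1238/968*(1/4578) + 4653/((-104*(3 - 20 + 4*4)/(3*1))) = -1238*1/968*(1/4578) + 4653/((-104*(3 - 20 + 16)/3)) = -619/484*1/4578 + 4653/((-104*(-1)/3)) = -619/2215752 + 4653/((-104*(-1/3))) = -619/2215752 + 4653/(104/3) = -619/2215752 + 4653*(3/104) = -619/2215752 + 13959/104 = 483275278/3600597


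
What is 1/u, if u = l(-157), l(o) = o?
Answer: -1/157 ≈ -0.0063694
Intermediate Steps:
u = -157
1/u = 1/(-157) = -1/157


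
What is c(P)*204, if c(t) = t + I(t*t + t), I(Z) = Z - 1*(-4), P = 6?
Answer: 10608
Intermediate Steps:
I(Z) = 4 + Z (I(Z) = Z + 4 = 4 + Z)
c(t) = 4 + t² + 2*t (c(t) = t + (4 + (t*t + t)) = t + (4 + (t² + t)) = t + (4 + (t + t²)) = t + (4 + t + t²) = 4 + t² + 2*t)
c(P)*204 = (4 + 6 + 6*(1 + 6))*204 = (4 + 6 + 6*7)*204 = (4 + 6 + 42)*204 = 52*204 = 10608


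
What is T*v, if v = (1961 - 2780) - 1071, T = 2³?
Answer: -15120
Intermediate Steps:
T = 8
v = -1890 (v = -819 - 1071 = -1890)
T*v = 8*(-1890) = -15120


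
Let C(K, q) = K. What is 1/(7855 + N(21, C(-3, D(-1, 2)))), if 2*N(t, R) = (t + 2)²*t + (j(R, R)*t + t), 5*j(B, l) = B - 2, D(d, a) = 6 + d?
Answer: 2/26819 ≈ 7.4574e-5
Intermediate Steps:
j(B, l) = -⅖ + B/5 (j(B, l) = (B - 2)/5 = (-2 + B)/5 = -⅖ + B/5)
N(t, R) = t/2 + t*(2 + t)²/2 + t*(-⅖ + R/5)/2 (N(t, R) = ((t + 2)²*t + ((-⅖ + R/5)*t + t))/2 = ((2 + t)²*t + (t*(-⅖ + R/5) + t))/2 = (t*(2 + t)² + (t + t*(-⅖ + R/5)))/2 = (t + t*(2 + t)² + t*(-⅖ + R/5))/2 = t/2 + t*(2 + t)²/2 + t*(-⅖ + R/5)/2)
1/(7855 + N(21, C(-3, D(-1, 2)))) = 1/(7855 + (⅒)*21*(3 - 3 + 5*(2 + 21)²)) = 1/(7855 + (⅒)*21*(3 - 3 + 5*23²)) = 1/(7855 + (⅒)*21*(3 - 3 + 5*529)) = 1/(7855 + (⅒)*21*(3 - 3 + 2645)) = 1/(7855 + (⅒)*21*2645) = 1/(7855 + 11109/2) = 1/(26819/2) = 2/26819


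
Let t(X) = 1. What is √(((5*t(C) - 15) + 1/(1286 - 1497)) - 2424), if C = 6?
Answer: 5*I*√4334573/211 ≈ 49.336*I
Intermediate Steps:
√(((5*t(C) - 15) + 1/(1286 - 1497)) - 2424) = √(((5*1 - 15) + 1/(1286 - 1497)) - 2424) = √(((5 - 15) + 1/(-211)) - 2424) = √((-10 - 1/211) - 2424) = √(-2111/211 - 2424) = √(-513575/211) = 5*I*√4334573/211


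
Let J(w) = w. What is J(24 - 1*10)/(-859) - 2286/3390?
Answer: -335189/485335 ≈ -0.69063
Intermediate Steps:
J(24 - 1*10)/(-859) - 2286/3390 = (24 - 1*10)/(-859) - 2286/3390 = (24 - 10)*(-1/859) - 2286*1/3390 = 14*(-1/859) - 381/565 = -14/859 - 381/565 = -335189/485335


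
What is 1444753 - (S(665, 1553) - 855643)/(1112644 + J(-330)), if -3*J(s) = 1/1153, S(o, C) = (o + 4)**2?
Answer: 5560329233338673/3848635595 ≈ 1.4448e+6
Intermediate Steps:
S(o, C) = (4 + o)**2
J(s) = -1/3459 (J(s) = -1/3/1153 = -1/3*1/1153 = -1/3459)
1444753 - (S(665, 1553) - 855643)/(1112644 + J(-330)) = 1444753 - ((4 + 665)**2 - 855643)/(1112644 - 1/3459) = 1444753 - (669**2 - 855643)/3848635595/3459 = 1444753 - (447561 - 855643)*3459/3848635595 = 1444753 - (-408082)*3459/3848635595 = 1444753 - 1*(-1411555638/3848635595) = 1444753 + 1411555638/3848635595 = 5560329233338673/3848635595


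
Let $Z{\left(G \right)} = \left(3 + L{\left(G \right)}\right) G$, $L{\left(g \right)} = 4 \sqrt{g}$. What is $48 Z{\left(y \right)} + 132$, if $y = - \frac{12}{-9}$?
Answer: $324 + \frac{512 \sqrt{3}}{3} \approx 619.6$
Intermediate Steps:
$y = \frac{4}{3}$ ($y = \left(-12\right) \left(- \frac{1}{9}\right) = \frac{4}{3} \approx 1.3333$)
$Z{\left(G \right)} = G \left(3 + 4 \sqrt{G}\right)$ ($Z{\left(G \right)} = \left(3 + 4 \sqrt{G}\right) G = G \left(3 + 4 \sqrt{G}\right)$)
$48 Z{\left(y \right)} + 132 = 48 \frac{4 \left(3 + 4 \sqrt{\frac{4}{3}}\right)}{3} + 132 = 48 \frac{4 \left(3 + 4 \frac{2 \sqrt{3}}{3}\right)}{3} + 132 = 48 \frac{4 \left(3 + \frac{8 \sqrt{3}}{3}\right)}{3} + 132 = 48 \left(4 + \frac{32 \sqrt{3}}{9}\right) + 132 = \left(192 + \frac{512 \sqrt{3}}{3}\right) + 132 = 324 + \frac{512 \sqrt{3}}{3}$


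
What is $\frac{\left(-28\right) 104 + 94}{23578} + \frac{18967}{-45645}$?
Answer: $- \frac{287915768}{538108905} \approx -0.53505$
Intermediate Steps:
$\frac{\left(-28\right) 104 + 94}{23578} + \frac{18967}{-45645} = \left(-2912 + 94\right) \frac{1}{23578} + 18967 \left(- \frac{1}{45645}\right) = \left(-2818\right) \frac{1}{23578} - \frac{18967}{45645} = - \frac{1409}{11789} - \frac{18967}{45645} = - \frac{287915768}{538108905}$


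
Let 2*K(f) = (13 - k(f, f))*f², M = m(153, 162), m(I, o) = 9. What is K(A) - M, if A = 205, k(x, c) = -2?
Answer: 630357/2 ≈ 3.1518e+5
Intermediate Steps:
M = 9
K(f) = 15*f²/2 (K(f) = ((13 - 1*(-2))*f²)/2 = ((13 + 2)*f²)/2 = (15*f²)/2 = 15*f²/2)
K(A) - M = (15/2)*205² - 1*9 = (15/2)*42025 - 9 = 630375/2 - 9 = 630357/2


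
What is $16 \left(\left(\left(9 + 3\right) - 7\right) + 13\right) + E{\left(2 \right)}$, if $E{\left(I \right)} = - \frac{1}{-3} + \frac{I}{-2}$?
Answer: $\frac{862}{3} \approx 287.33$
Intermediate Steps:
$E{\left(I \right)} = \frac{1}{3} - \frac{I}{2}$ ($E{\left(I \right)} = \left(-1\right) \left(- \frac{1}{3}\right) + I \left(- \frac{1}{2}\right) = \frac{1}{3} - \frac{I}{2}$)
$16 \left(\left(\left(9 + 3\right) - 7\right) + 13\right) + E{\left(2 \right)} = 16 \left(\left(\left(9 + 3\right) - 7\right) + 13\right) + \left(\frac{1}{3} - 1\right) = 16 \left(\left(12 - 7\right) + 13\right) + \left(\frac{1}{3} - 1\right) = 16 \left(5 + 13\right) - \frac{2}{3} = 16 \cdot 18 - \frac{2}{3} = 288 - \frac{2}{3} = \frac{862}{3}$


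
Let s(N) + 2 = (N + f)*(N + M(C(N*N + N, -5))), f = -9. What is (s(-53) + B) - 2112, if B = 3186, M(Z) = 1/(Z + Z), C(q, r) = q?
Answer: 12010617/2756 ≈ 4358.0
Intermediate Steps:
M(Z) = 1/(2*Z)
s(N) = -2 + (-9 + N)*(N + 1/(2*(N + N**2))) (s(N) = -2 + (N - 9)*(N + 1/(2*(N*N + N))) = -2 + (-9 + N)*(N + 1/(2*(N**2 + N))) = -2 + (-9 + N)*(N + 1/(2*(N + N**2))))
(s(-53) + B) - 2112 = ((1/2)*(-9 - 22*(-53)**2 - 16*(-53)**3 - 3*(-53) + 2*(-53)**4)/(-53*(1 - 53)) + 3186) - 2112 = ((1/2)*(-1/53)*(-9 - 22*2809 - 16*(-148877) + 159 + 2*7890481)/(-52) + 3186) - 2112 = ((1/2)*(-1/53)*(-1/52)*(-9 - 61798 + 2382032 + 159 + 15780962) + 3186) - 2112 = ((1/2)*(-1/53)*(-1/52)*18101346 + 3186) - 2112 = (9050673/2756 + 3186) - 2112 = 17831289/2756 - 2112 = 12010617/2756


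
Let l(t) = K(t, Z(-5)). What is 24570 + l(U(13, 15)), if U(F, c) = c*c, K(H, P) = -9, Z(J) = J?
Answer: 24561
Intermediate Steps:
U(F, c) = c²
l(t) = -9
24570 + l(U(13, 15)) = 24570 - 9 = 24561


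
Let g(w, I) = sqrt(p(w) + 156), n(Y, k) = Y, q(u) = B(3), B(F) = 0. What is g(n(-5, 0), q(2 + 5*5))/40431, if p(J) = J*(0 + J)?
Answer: sqrt(181)/40431 ≈ 0.00033276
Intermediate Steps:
p(J) = J**2 (p(J) = J*J = J**2)
q(u) = 0
g(w, I) = sqrt(156 + w**2) (g(w, I) = sqrt(w**2 + 156) = sqrt(156 + w**2))
g(n(-5, 0), q(2 + 5*5))/40431 = sqrt(156 + (-5)**2)/40431 = sqrt(156 + 25)*(1/40431) = sqrt(181)*(1/40431) = sqrt(181)/40431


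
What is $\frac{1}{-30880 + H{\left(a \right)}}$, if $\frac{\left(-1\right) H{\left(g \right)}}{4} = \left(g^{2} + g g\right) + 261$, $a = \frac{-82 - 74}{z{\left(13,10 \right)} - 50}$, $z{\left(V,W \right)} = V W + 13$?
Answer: $- \frac{961}{30700596} \approx -3.1302 \cdot 10^{-5}$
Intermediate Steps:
$z{\left(V,W \right)} = 13 + V W$
$a = - \frac{52}{31}$ ($a = \frac{-82 - 74}{\left(13 + 13 \cdot 10\right) - 50} = - \frac{156}{\left(13 + 130\right) - 50} = - \frac{156}{143 - 50} = - \frac{156}{93} = \left(-156\right) \frac{1}{93} = - \frac{52}{31} \approx -1.6774$)
$H{\left(g \right)} = -1044 - 8 g^{2}$ ($H{\left(g \right)} = - 4 \left(\left(g^{2} + g g\right) + 261\right) = - 4 \left(\left(g^{2} + g^{2}\right) + 261\right) = - 4 \left(2 g^{2} + 261\right) = - 4 \left(261 + 2 g^{2}\right) = -1044 - 8 g^{2}$)
$\frac{1}{-30880 + H{\left(a \right)}} = \frac{1}{-30880 - \left(1044 + 8 \left(- \frac{52}{31}\right)^{2}\right)} = \frac{1}{-30880 - \frac{1024916}{961}} = \frac{1}{- \frac{30700596}{961}} = - \frac{961}{30700596}$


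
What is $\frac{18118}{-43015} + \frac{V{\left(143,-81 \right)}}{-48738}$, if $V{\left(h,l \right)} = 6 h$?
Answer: $- \frac{153323659}{349410845} \approx -0.43881$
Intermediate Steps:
$\frac{18118}{-43015} + \frac{V{\left(143,-81 \right)}}{-48738} = \frac{18118}{-43015} + \frac{6 \cdot 143}{-48738} = 18118 \left(- \frac{1}{43015}\right) + 858 \left(- \frac{1}{48738}\right) = - \frac{18118}{43015} - \frac{143}{8123} = - \frac{153323659}{349410845}$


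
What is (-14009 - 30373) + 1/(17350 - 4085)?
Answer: -588727229/13265 ≈ -44382.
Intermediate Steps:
(-14009 - 30373) + 1/(17350 - 4085) = -44382 + 1/13265 = -588727229/13265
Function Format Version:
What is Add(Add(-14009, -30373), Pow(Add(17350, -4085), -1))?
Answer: Rational(-588727229, 13265) ≈ -44382.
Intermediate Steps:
Add(Add(-14009, -30373), Pow(Add(17350, -4085), -1)) = Add(-44382, Pow(13265, -1)) = Add(-44382, Rational(1, 13265)) = Rational(-588727229, 13265)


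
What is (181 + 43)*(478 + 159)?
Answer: 142688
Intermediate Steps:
(181 + 43)*(478 + 159) = 224*637 = 142688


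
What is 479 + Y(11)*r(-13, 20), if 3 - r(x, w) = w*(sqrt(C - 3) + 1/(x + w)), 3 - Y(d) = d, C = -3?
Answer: 3345/7 + 160*I*sqrt(6) ≈ 477.86 + 391.92*I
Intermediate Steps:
Y(d) = 3 - d
r(x, w) = 3 - w*(1/(w + x) + I*sqrt(6)) (r(x, w) = 3 - w*(sqrt(-3 - 3) + 1/(x + w)) = 3 - w*(sqrt(-6) + 1/(w + x)) = 3 - w*(I*sqrt(6) + 1/(w + x)) = 3 - w*(1/(w + x) + I*sqrt(6)))
479 + Y(11)*r(-13, 20) = 479 + (3 - 1*11)*((2*20 + 3*(-13) - 1*I*sqrt(6)*20**2 - 1*I*20*(-13)*sqrt(6))/(20 - 13)) = 479 + (3 - 11)*((40 - 39 - 1*I*sqrt(6)*400 + 260*I*sqrt(6))/7) = 479 - 8*(40 - 39 - 400*I*sqrt(6) + 260*I*sqrt(6))/7 = 479 - 8*(1 - 140*I*sqrt(6))/7 = 479 - 8*(1/7 - 20*I*sqrt(6)) = 479 + (-8/7 + 160*I*sqrt(6)) = 3345/7 + 160*I*sqrt(6)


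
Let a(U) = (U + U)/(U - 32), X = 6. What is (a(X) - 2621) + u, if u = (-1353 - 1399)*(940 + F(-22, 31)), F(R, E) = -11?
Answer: -33269983/13 ≈ -2.5592e+6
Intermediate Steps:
u = -2556608 (u = (-1353 - 1399)*(940 - 11) = -2752*929 = -2556608)
a(U) = 2*U/(-32 + U) (a(U) = (2*U)/(-32 + U) = 2*U/(-32 + U))
(a(X) - 2621) + u = (2*6/(-32 + 6) - 2621) - 2556608 = (2*6/(-26) - 2621) - 2556608 = (2*6*(-1/26) - 2621) - 2556608 = (-6/13 - 2621) - 2556608 = -34079/13 - 2556608 = -33269983/13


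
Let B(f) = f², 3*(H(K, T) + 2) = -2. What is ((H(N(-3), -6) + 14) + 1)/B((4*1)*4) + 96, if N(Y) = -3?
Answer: 73765/768 ≈ 96.048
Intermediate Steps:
H(K, T) = -8/3 (H(K, T) = -2 + (⅓)*(-2) = -2 - ⅔ = -8/3)
((H(N(-3), -6) + 14) + 1)/B((4*1)*4) + 96 = ((-8/3 + 14) + 1)/(((4*1)*4)²) + 96 = (34/3 + 1)/((4*4)²) + 96 = 37/(3*(16²)) + 96 = (37/3)/256 + 96 = (37/3)*(1/256) + 96 = 37/768 + 96 = 73765/768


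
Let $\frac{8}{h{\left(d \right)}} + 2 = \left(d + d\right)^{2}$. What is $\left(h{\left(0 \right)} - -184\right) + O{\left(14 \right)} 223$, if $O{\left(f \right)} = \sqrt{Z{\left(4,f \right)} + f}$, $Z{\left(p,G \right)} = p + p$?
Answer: $180 + 223 \sqrt{22} \approx 1226.0$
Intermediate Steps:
$Z{\left(p,G \right)} = 2 p$
$h{\left(d \right)} = \frac{8}{-2 + 4 d^{2}}$ ($h{\left(d \right)} = \frac{8}{-2 + \left(d + d\right)^{2}} = \frac{8}{-2 + \left(2 d\right)^{2}} = \frac{8}{-2 + 4 d^{2}}$)
$O{\left(f \right)} = \sqrt{8 + f}$ ($O{\left(f \right)} = \sqrt{2 \cdot 4 + f} = \sqrt{8 + f}$)
$\left(h{\left(0 \right)} - -184\right) + O{\left(14 \right)} 223 = \left(\frac{4}{-1 + 2 \cdot 0^{2}} - -184\right) + \sqrt{8 + 14} \cdot 223 = \left(\frac{4}{-1 + 2 \cdot 0} + 184\right) + \sqrt{22} \cdot 223 = \left(\frac{4}{-1 + 0} + 184\right) + 223 \sqrt{22} = \left(\frac{4}{-1} + 184\right) + 223 \sqrt{22} = \left(4 \left(-1\right) + 184\right) + 223 \sqrt{22} = \left(-4 + 184\right) + 223 \sqrt{22} = 180 + 223 \sqrt{22}$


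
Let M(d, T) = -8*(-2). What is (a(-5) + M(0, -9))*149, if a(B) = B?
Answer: 1639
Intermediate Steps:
M(d, T) = 16
(a(-5) + M(0, -9))*149 = (-5 + 16)*149 = 11*149 = 1639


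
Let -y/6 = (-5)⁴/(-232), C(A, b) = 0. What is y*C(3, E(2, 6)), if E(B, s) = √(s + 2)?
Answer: 0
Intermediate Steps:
E(B, s) = √(2 + s)
y = 1875/116 (y = -6*(-5)⁴/(-232) = -3750*(-1)/232 = -6*(-625/232) = 1875/116 ≈ 16.164)
y*C(3, E(2, 6)) = (1875/116)*0 = 0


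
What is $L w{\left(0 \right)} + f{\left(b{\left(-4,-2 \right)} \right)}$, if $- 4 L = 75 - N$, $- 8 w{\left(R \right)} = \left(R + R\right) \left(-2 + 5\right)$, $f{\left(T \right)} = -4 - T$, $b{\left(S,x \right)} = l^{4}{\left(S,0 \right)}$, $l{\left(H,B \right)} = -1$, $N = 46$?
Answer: $-5$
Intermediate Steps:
$b{\left(S,x \right)} = 1$ ($b{\left(S,x \right)} = \left(-1\right)^{4} = 1$)
$w{\left(R \right)} = - \frac{3 R}{4}$ ($w{\left(R \right)} = - \frac{\left(R + R\right) \left(-2 + 5\right)}{8} = - \frac{2 R 3}{8} = - \frac{6 R}{8} = - \frac{3 R}{4}$)
$L = - \frac{29}{4}$ ($L = - \frac{75 - 46}{4} = \left(- \frac{1}{4}\right) 29 = - \frac{29}{4} \approx -7.25$)
$L w{\left(0 \right)} + f{\left(b{\left(-4,-2 \right)} \right)} = - \frac{29 \left(\left(- \frac{3}{4}\right) 0\right)}{4} - 5 = \left(- \frac{29}{4}\right) 0 - 5 = 0 - 5 = -5$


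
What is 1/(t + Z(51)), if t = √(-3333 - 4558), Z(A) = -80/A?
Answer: -4080/20530891 - 2601*I*√7891/20530891 ≈ -0.00019872 - 0.011254*I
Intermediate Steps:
t = I*√7891 (t = √(-7891) = I*√7891 ≈ 88.831*I)
1/(t + Z(51)) = 1/(I*√7891 - 80/51) = 1/(-80/51 + I*√7891)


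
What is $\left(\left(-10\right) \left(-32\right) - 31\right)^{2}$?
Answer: $83521$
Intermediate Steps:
$\left(\left(-10\right) \left(-32\right) - 31\right)^{2} = \left(320 - 31\right)^{2} = 289^{2} = 83521$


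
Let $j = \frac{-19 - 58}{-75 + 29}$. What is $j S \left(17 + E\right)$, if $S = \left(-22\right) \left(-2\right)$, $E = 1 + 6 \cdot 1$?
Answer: $\frac{40656}{23} \approx 1767.7$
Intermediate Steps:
$E = 7$ ($E = 1 + 6 = 7$)
$j = \frac{77}{46}$ ($j = - \frac{77}{-46} = \left(-77\right) \left(- \frac{1}{46}\right) = \frac{77}{46} \approx 1.6739$)
$S = 44$
$j S \left(17 + E\right) = \frac{77}{46} \cdot 44 \left(17 + 7\right) = \frac{1694}{23} \cdot 24 = \frac{40656}{23}$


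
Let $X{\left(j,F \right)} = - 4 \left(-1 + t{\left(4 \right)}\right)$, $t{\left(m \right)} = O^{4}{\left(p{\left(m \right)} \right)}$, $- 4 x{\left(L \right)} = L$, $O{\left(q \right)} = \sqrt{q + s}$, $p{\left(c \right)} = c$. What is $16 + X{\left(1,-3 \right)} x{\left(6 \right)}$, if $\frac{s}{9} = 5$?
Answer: $14416$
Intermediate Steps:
$s = 45$ ($s = 9 \cdot 5 = 45$)
$O{\left(q \right)} = \sqrt{45 + q}$ ($O{\left(q \right)} = \sqrt{q + 45} = \sqrt{45 + q}$)
$x{\left(L \right)} = - \frac{L}{4}$
$t{\left(m \right)} = \left(45 + m\right)^{2}$ ($t{\left(m \right)} = \left(\sqrt{45 + m}\right)^{4} = \left(45 + m\right)^{2}$)
$X{\left(j,F \right)} = -9600$ ($X{\left(j,F \right)} = - 4 \left(-1 + \left(45 + 4\right)^{2}\right) = - 4 \left(-1 + 49^{2}\right) = - 4 \left(-1 + 2401\right) = \left(-4\right) 2400 = -9600$)
$16 + X{\left(1,-3 \right)} x{\left(6 \right)} = 16 - 9600 \left(\left(- \frac{1}{4}\right) 6\right) = 16 - -14400 = 16 + 14400 = 14416$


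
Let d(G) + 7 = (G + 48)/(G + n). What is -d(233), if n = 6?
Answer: 1392/239 ≈ 5.8243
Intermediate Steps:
d(G) = -7 + (48 + G)/(6 + G) (d(G) = -7 + (G + 48)/(G + 6) = -7 + (48 + G)/(6 + G))
-d(233) = -6*(1 - 1*233)/(6 + 233) = -6*(1 - 233)/239 = -6*(-232)/239 = -1*(-1392/239) = 1392/239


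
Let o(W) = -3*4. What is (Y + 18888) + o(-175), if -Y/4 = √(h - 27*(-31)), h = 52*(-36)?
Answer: 18876 - 12*I*√115 ≈ 18876.0 - 128.69*I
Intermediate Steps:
h = -1872
o(W) = -12
Y = -12*I*√115 (Y = -4*√(-1872 - 27*(-31)) = -4*√(-1872 - 1*(-837)) = -4*√(-1872 + 837) = -12*I*√115 ≈ -128.69*I)
(Y + 18888) + o(-175) = (-12*I*√115 + 18888) - 12 = (18888 - 12*I*√115) - 12 = 18876 - 12*I*√115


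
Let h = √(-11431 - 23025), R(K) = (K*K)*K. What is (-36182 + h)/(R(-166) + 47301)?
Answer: 36182/4526995 - 2*I*√8614/4526995 ≈ 0.0079925 - 4.1004e-5*I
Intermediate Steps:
R(K) = K³ (R(K) = K²*K = K³)
h = 2*I*√8614 (h = √(-34456) = 2*I*√8614 ≈ 185.62*I)
(-36182 + h)/(R(-166) + 47301) = (-36182 + 2*I*√8614)/((-166)³ + 47301) = (-36182 + 2*I*√8614)/(-4574296 + 47301) = (-36182 + 2*I*√8614)/(-4526995) = (-36182 + 2*I*√8614)*(-1/4526995) = 36182/4526995 - 2*I*√8614/4526995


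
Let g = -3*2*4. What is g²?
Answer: 576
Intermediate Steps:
g = -24 (g = -6*4 = -24)
g² = (-24)² = 576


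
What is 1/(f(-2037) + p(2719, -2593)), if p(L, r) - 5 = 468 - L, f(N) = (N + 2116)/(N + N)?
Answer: -4074/9150283 ≈ -0.00044523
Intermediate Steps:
f(N) = (2116 + N)/(2*N) (f(N) = (2116 + N)/((2*N)) = (2116 + N)*(1/(2*N)) = (2116 + N)/(2*N))
p(L, r) = 473 - L (p(L, r) = 5 + (468 - L) = 473 - L)
1/(f(-2037) + p(2719, -2593)) = 1/((½)*(2116 - 2037)/(-2037) + (473 - 1*2719)) = 1/((½)*(-1/2037)*79 + (473 - 2719)) = 1/(-79/4074 - 2246) = 1/(-9150283/4074) = -4074/9150283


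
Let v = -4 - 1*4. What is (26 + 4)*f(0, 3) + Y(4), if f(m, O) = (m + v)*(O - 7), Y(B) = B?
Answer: 964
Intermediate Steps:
v = -8 (v = -4 - 4 = -8)
f(m, O) = (-8 + m)*(-7 + O) (f(m, O) = (m - 8)*(O - 7) = (-8 + m)*(-7 + O))
(26 + 4)*f(0, 3) + Y(4) = (26 + 4)*(56 - 8*3 - 7*0 + 3*0) + 4 = 30*(56 - 24 + 0 + 0) + 4 = 30*32 + 4 = 960 + 4 = 964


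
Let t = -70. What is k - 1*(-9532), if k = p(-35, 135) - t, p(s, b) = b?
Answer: 9737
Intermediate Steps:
k = 205 (k = 135 - 1*(-70) = 135 + 70 = 205)
k - 1*(-9532) = 205 - 1*(-9532) = 205 + 9532 = 9737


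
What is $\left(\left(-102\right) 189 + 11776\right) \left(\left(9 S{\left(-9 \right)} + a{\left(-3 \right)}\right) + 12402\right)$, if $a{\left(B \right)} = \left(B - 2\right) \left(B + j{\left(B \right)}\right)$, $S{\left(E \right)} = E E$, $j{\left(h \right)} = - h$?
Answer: $-98508762$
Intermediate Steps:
$S{\left(E \right)} = E^{2}$
$a{\left(B \right)} = 0$ ($a{\left(B \right)} = \left(B - 2\right) \left(B - B\right) = \left(-2 + B\right) 0 = 0$)
$\left(\left(-102\right) 189 + 11776\right) \left(\left(9 S{\left(-9 \right)} + a{\left(-3 \right)}\right) + 12402\right) = \left(\left(-102\right) 189 + 11776\right) \left(\left(9 \left(-9\right)^{2} + 0\right) + 12402\right) = \left(-19278 + 11776\right) \left(\left(9 \cdot 81 + 0\right) + 12402\right) = - 7502 \left(\left(729 + 0\right) + 12402\right) = - 7502 \left(729 + 12402\right) = \left(-7502\right) 13131 = -98508762$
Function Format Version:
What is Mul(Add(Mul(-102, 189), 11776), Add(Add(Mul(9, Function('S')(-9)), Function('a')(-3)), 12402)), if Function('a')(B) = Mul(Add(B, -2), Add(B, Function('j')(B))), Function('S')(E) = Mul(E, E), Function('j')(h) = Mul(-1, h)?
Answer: -98508762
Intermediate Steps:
Function('S')(E) = Pow(E, 2)
Function('a')(B) = 0 (Function('a')(B) = Mul(Add(B, -2), Add(B, Mul(-1, B))) = Mul(Add(-2, B), 0) = 0)
Mul(Add(Mul(-102, 189), 11776), Add(Add(Mul(9, Function('S')(-9)), Function('a')(-3)), 12402)) = Mul(Add(Mul(-102, 189), 11776), Add(Add(Mul(9, Pow(-9, 2)), 0), 12402)) = Mul(Add(-19278, 11776), Add(Add(Mul(9, 81), 0), 12402)) = Mul(-7502, Add(Add(729, 0), 12402)) = Mul(-7502, Add(729, 12402)) = Mul(-7502, 13131) = -98508762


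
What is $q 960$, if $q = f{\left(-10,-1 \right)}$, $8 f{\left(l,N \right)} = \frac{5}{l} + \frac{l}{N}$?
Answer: $1140$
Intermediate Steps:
$f{\left(l,N \right)} = \frac{5}{8 l} + \frac{l}{8 N}$ ($f{\left(l,N \right)} = \frac{\frac{5}{l} + \frac{l}{N}}{8} = \frac{5}{8 l} + \frac{l}{8 N}$)
$q = \frac{19}{16}$ ($q = \frac{5}{8 \left(-10\right)} + \frac{1}{8} \left(-10\right) \frac{1}{-1} = \frac{5}{8} \left(- \frac{1}{10}\right) + \frac{1}{8} \left(-10\right) \left(-1\right) = - \frac{1}{16} + \frac{5}{4} = \frac{19}{16} \approx 1.1875$)
$q 960 = \frac{19}{16} \cdot 960 = 1140$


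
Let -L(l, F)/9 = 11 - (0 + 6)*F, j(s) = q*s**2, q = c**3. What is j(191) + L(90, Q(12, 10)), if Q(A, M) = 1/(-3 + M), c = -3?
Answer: -6895548/7 ≈ -9.8508e+5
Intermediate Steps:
q = -27 (q = (-3)**3 = -27)
j(s) = -27*s**2
L(l, F) = -99 + 54*F (L(l, F) = -9*(11 - (0 + 6)*F) = -9*(11 - 6*F) = -99 + 54*F)
j(191) + L(90, Q(12, 10)) = -27*191**2 + (-99 + 54/(-3 + 10)) = -27*36481 + (-99 + 54/7) = -984987 + (-99 + 54*(1/7)) = -984987 + (-99 + 54/7) = -984987 - 639/7 = -6895548/7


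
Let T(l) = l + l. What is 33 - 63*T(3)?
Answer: -345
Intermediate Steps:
T(l) = 2*l
33 - 63*T(3) = 33 - 126*3 = 33 - 63*6 = 33 - 378 = -345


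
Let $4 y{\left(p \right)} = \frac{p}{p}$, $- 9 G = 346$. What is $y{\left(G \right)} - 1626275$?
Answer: $- \frac{6505099}{4} \approx -1.6263 \cdot 10^{6}$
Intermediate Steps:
$G = - \frac{346}{9}$ ($G = \left(- \frac{1}{9}\right) 346 = - \frac{346}{9} \approx -38.444$)
$y{\left(p \right)} = \frac{1}{4}$ ($y{\left(p \right)} = \frac{p \frac{1}{p}}{4} = \frac{1}{4} \cdot 1 = \frac{1}{4}$)
$y{\left(G \right)} - 1626275 = \frac{1}{4} - 1626275 = - \frac{6505099}{4}$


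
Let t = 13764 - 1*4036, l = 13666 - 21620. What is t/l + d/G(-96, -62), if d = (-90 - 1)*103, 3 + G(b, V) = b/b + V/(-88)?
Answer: 1639885276/226689 ≈ 7234.1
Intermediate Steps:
G(b, V) = -2 - V/88 (G(b, V) = -3 + (b/b + V/(-88)) = -3 + (1 + V*(-1/88)) = -3 + (1 - V/88) = -2 - V/88)
l = -7954
t = 9728 (t = 13764 - 4036 = 9728)
d = -9373 (d = -91*103 = -9373)
t/l + d/G(-96, -62) = 9728/(-7954) - 9373/(-2 - 1/88*(-62)) = 9728*(-1/7954) - 9373/(-2 + 31/44) = -4864/3977 - 9373/(-57/44) = -4864/3977 - 9373*(-44/57) = -4864/3977 + 412412/57 = 1639885276/226689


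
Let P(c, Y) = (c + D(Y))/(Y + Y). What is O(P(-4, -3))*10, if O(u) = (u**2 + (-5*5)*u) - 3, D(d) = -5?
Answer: -765/2 ≈ -382.50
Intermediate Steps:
P(c, Y) = (-5 + c)/(2*Y) (P(c, Y) = (c - 5)/(Y + Y) = (-5 + c)/((2*Y)) = (-5 + c)*(1/(2*Y)) = (-5 + c)/(2*Y))
O(u) = -3 + u**2 - 25*u (O(u) = (u**2 - 25*u) - 3 = -3 + u**2 - 25*u)
O(P(-4, -3))*10 = (-3 + ((1/2)*(-5 - 4)/(-3))**2 - 25*(-5 - 4)/(2*(-3)))*10 = (-3 + ((1/2)*(-1/3)*(-9))**2 - 25*(-1)*(-9)/(2*3))*10 = (-3 + (3/2)**2 - 25*3/2)*10 = (-3 + 9/4 - 75/2)*10 = -153/4*10 = -765/2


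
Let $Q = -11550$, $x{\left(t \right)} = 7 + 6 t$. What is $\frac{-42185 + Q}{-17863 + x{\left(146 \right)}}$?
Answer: $\frac{10747}{3396} \approx 3.1646$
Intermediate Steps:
$\frac{-42185 + Q}{-17863 + x{\left(146 \right)}} = \frac{-42185 - 11550}{-17863 + \left(7 + 6 \cdot 146\right)} = - \frac{53735}{-17863 + \left(7 + 876\right)} = - \frac{53735}{-17863 + 883} = - \frac{53735}{-16980} = \left(-53735\right) \left(- \frac{1}{16980}\right) = \frac{10747}{3396}$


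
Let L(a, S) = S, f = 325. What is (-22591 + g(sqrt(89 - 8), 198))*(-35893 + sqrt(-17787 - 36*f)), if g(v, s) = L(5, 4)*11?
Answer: 809279471 - 22547*I*sqrt(29487) ≈ 8.0928e+8 - 3.8717e+6*I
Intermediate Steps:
g(v, s) = 44 (g(v, s) = 4*11 = 44)
(-22591 + g(sqrt(89 - 8), 198))*(-35893 + sqrt(-17787 - 36*f)) = (-22591 + 44)*(-35893 + sqrt(-17787 - 36*325)) = -22547*(-35893 + sqrt(-17787 - 11700)) = -22547*(-35893 + sqrt(-29487)) = -22547*(-35893 + I*sqrt(29487)) = 809279471 - 22547*I*sqrt(29487)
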